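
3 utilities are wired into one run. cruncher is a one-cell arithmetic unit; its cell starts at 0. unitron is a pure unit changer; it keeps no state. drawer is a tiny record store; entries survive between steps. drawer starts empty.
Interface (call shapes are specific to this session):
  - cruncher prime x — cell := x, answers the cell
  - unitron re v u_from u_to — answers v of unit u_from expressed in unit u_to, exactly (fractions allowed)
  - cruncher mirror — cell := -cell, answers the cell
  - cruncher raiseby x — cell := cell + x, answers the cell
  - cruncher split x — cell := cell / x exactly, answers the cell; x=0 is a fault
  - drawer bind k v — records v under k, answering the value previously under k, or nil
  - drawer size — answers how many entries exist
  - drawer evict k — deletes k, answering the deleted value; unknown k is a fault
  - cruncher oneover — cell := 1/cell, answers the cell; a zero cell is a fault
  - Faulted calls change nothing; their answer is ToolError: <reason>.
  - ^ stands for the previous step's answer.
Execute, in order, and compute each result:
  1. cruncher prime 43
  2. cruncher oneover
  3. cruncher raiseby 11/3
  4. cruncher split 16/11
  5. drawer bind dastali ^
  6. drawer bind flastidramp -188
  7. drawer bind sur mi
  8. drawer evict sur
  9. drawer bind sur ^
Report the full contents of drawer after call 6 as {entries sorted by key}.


Answer: {dastali=1309/516, flastidramp=-188}

Derivation:
>>> cruncher prime x=43
[out] 43
>>> cruncher oneover
[out] 1/43
>>> cruncher raiseby x=11/3
[out] 476/129
>>> cruncher split x=16/11
[out] 1309/516
>>> drawer bind k=dastali v=^
[out] nil
>>> drawer bind k=flastidramp v=-188
[out] nil
>>> drawer bind k=sur v=mi
[out] nil
>>> drawer evict k=sur
[out] mi
>>> drawer bind k=sur v=^
[out] nil


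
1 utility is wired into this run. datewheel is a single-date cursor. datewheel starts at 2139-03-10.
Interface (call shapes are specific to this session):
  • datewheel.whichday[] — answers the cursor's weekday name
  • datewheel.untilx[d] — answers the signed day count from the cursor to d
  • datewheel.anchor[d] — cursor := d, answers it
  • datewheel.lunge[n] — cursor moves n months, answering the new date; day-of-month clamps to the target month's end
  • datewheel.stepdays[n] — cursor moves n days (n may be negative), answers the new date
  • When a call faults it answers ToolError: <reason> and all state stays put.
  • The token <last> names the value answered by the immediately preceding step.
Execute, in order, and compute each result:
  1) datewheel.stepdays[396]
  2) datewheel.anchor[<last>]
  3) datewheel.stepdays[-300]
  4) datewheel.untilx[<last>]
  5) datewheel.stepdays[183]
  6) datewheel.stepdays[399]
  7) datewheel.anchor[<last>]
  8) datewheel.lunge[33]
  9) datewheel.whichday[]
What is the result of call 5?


Answer: 2139-12-14

Derivation:
> datewheel.stepdays n→396
  2140-04-09
> datewheel.anchor d→<last>
  2140-04-09
> datewheel.stepdays n→-300
  2139-06-14
> datewheel.untilx d→<last>
  0
> datewheel.stepdays n→183
  2139-12-14
> datewheel.stepdays n→399
  2141-01-16
> datewheel.anchor d→<last>
  2141-01-16
> datewheel.lunge n→33
  2143-10-16
> datewheel.whichday
  Wednesday


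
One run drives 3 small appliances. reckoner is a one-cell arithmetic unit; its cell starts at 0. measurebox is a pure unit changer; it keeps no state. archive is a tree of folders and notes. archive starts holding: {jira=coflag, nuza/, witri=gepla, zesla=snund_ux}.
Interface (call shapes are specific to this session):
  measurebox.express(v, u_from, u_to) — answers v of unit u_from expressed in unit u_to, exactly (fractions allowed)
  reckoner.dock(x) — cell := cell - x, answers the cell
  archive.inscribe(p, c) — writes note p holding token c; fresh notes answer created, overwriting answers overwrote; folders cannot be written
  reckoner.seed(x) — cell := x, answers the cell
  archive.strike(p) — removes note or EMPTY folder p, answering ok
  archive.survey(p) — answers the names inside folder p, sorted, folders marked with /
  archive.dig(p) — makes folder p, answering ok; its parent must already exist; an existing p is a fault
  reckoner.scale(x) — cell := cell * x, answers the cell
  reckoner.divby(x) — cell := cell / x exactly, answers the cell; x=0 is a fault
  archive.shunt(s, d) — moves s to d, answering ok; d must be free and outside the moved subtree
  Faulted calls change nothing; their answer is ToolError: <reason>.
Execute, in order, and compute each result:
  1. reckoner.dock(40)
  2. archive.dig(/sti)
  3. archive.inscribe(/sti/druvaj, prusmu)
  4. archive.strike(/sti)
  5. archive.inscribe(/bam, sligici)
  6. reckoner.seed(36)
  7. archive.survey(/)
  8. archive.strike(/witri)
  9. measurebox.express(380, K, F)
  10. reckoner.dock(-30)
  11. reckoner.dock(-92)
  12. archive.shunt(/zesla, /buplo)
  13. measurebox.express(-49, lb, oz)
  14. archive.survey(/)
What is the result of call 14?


CALL dock[40]
RET  -40
CALL dig[/sti]
RET  ok
CALL inscribe[/sti/druvaj; prusmu]
RET  created
CALL strike[/sti]
RET  ToolError: not empty
CALL inscribe[/bam; sligici]
RET  created
CALL seed[36]
RET  36
CALL survey[/]
RET  [bam, jira, nuza/, sti/, witri, zesla]
CALL strike[/witri]
RET  ok
CALL express[380; K; F]
RET  22433/100
CALL dock[-30]
RET  66
CALL dock[-92]
RET  158
CALL shunt[/zesla; /buplo]
RET  ok
CALL express[-49; lb; oz]
RET  -784
CALL survey[/]
RET  [bam, buplo, jira, nuza/, sti/]

Answer: [bam, buplo, jira, nuza/, sti/]


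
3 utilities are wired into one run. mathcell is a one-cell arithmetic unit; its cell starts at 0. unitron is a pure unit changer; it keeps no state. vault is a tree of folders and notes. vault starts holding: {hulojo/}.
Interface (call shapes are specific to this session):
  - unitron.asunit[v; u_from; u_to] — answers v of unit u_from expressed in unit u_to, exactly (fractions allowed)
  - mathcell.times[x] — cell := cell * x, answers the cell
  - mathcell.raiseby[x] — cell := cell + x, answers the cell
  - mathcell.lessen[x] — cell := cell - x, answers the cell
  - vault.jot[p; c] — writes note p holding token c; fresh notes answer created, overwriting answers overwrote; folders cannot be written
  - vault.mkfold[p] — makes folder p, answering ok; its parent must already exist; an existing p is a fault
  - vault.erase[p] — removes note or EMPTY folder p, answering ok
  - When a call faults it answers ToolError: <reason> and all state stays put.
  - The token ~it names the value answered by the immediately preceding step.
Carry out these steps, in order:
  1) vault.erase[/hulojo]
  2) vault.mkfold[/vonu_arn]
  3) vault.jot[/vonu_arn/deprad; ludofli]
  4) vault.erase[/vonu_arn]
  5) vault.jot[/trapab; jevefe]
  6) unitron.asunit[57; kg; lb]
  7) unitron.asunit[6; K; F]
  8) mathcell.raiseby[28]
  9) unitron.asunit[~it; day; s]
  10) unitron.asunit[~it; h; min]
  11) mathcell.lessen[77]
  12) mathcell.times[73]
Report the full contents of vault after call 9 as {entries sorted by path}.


-- 1. vault.erase(p: /hulojo) => ok
-- 2. vault.mkfold(p: /vonu_arn) => ok
-- 3. vault.jot(p: /vonu_arn/deprad, c: ludofli) => created
-- 4. vault.erase(p: /vonu_arn) => ToolError: not empty
-- 5. vault.jot(p: /trapab, c: jevefe) => created
-- 6. unitron.asunit(v: 57, u_from: kg, u_to: lb) => 5700000000/45359237
-- 7. unitron.asunit(v: 6, u_from: K, u_to: F) => -44887/100
-- 8. mathcell.raiseby(x: 28) => 28
-- 9. unitron.asunit(v: ~it, u_from: day, u_to: s) => 2419200
-- 10. unitron.asunit(v: ~it, u_from: h, u_to: min) => 145152000
-- 11. mathcell.lessen(x: 77) => -49
-- 12. mathcell.times(x: 73) => -3577

Answer: {trapab=jevefe, vonu_arn/, vonu_arn/deprad=ludofli}


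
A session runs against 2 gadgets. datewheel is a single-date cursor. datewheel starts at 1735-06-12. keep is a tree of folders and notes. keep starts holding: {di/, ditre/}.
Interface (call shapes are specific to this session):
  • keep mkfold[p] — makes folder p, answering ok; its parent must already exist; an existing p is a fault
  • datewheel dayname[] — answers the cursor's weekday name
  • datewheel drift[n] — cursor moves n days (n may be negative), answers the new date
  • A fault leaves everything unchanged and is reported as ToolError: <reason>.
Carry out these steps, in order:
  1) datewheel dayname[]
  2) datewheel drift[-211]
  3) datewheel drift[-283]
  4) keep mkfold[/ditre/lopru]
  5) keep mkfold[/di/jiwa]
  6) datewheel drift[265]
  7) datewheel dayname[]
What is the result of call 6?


Next I call datewheel dayname(), — result: Sunday.
I call datewheel drift passing n='-211', giving 1734-11-13.
Using datewheel drift passing n='-283', and observe 1734-02-03.
I use keep mkfold passing p='/ditre/lopru', giving ok.
I invoke keep mkfold passing p='/di/jiwa', which returns ok.
Invoking datewheel drift passing n='265', and get 1734-10-26.
I try datewheel dayname, giving Tuesday.

Answer: 1734-10-26


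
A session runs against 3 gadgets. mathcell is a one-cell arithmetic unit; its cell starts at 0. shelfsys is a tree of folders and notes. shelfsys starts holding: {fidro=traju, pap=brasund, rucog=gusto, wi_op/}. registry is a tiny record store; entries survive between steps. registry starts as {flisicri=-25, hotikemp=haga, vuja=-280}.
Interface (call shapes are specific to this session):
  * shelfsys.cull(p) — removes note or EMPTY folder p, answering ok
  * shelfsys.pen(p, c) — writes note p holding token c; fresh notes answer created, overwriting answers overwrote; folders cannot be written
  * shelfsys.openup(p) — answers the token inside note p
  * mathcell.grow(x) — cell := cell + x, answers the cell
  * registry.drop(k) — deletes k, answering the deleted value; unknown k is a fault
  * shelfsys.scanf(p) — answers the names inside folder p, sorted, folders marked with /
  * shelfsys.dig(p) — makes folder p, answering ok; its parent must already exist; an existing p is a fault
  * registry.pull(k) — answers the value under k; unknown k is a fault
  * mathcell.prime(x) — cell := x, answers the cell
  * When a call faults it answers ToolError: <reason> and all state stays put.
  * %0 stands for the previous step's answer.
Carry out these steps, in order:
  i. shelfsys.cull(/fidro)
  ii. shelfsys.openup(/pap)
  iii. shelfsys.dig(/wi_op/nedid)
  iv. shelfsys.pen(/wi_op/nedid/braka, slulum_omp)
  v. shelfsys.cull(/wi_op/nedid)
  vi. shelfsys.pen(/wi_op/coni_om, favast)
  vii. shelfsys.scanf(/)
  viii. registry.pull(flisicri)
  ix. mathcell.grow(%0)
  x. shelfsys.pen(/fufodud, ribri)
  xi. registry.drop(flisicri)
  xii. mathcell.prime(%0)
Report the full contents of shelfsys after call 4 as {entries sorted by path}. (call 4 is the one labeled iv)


Answer: {pap=brasund, rucog=gusto, wi_op/, wi_op/nedid/, wi_op/nedid/braka=slulum_omp}

Derivation:
>>> shelfsys.cull p: /fidro
[out] ok
>>> shelfsys.openup p: /pap
[out] brasund
>>> shelfsys.dig p: /wi_op/nedid
[out] ok
>>> shelfsys.pen p: /wi_op/nedid/braka c: slulum_omp
[out] created
>>> shelfsys.cull p: /wi_op/nedid
[out] ToolError: not empty
>>> shelfsys.pen p: /wi_op/coni_om c: favast
[out] created
>>> shelfsys.scanf p: /
[out] [pap, rucog, wi_op/]
>>> registry.pull k: flisicri
[out] -25
>>> mathcell.grow x: %0
[out] -25
>>> shelfsys.pen p: /fufodud c: ribri
[out] created
>>> registry.drop k: flisicri
[out] -25
>>> mathcell.prime x: %0
[out] -25


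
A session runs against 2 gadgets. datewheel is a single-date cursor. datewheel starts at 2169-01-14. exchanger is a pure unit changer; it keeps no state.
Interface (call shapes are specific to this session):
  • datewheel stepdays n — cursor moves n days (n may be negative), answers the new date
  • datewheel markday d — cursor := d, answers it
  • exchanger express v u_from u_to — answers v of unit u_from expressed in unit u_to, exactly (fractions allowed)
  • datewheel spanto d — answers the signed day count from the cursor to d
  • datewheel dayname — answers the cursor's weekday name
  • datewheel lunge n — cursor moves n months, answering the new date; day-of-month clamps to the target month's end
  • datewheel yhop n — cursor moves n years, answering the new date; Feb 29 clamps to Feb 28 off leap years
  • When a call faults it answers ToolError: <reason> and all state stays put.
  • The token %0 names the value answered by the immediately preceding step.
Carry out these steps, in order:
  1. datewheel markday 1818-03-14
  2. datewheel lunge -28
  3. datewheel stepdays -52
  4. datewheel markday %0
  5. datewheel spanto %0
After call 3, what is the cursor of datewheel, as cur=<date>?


Answer: cur=1815-09-23

Derivation:
-- 1. datewheel markday(1818-03-14) => 1818-03-14
-- 2. datewheel lunge(-28) => 1815-11-14
-- 3. datewheel stepdays(-52) => 1815-09-23
-- 4. datewheel markday(%0) => 1815-09-23
-- 5. datewheel spanto(%0) => 0


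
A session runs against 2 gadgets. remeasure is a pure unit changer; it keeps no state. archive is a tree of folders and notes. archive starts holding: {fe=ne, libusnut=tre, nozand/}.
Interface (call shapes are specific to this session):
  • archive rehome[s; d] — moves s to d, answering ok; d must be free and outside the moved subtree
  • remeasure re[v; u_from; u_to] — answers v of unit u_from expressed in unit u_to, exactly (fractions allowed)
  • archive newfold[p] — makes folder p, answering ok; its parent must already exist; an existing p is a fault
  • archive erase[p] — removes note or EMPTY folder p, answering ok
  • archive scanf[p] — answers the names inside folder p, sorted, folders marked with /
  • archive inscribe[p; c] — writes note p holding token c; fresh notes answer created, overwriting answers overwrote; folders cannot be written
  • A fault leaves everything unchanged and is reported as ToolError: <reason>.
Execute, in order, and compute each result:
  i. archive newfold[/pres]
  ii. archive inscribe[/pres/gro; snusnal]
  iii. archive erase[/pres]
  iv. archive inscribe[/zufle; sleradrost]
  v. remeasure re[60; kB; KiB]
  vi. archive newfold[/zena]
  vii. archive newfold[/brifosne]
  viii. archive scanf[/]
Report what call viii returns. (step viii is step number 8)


Answer: [brifosne/, fe, libusnut, nozand/, pres/, zena/, zufle]

Derivation:
// archive newfold(p='/pres') => ok
// archive inscribe(p='/pres/gro', c='snusnal') => created
// archive erase(p='/pres') => ToolError: not empty
// archive inscribe(p='/zufle', c='sleradrost') => created
// remeasure re(v='60', u_from='kB', u_to='KiB') => 1875/32
// archive newfold(p='/zena') => ok
// archive newfold(p='/brifosne') => ok
// archive scanf(p='/') => [brifosne/, fe, libusnut, nozand/, pres/, zena/, zufle]


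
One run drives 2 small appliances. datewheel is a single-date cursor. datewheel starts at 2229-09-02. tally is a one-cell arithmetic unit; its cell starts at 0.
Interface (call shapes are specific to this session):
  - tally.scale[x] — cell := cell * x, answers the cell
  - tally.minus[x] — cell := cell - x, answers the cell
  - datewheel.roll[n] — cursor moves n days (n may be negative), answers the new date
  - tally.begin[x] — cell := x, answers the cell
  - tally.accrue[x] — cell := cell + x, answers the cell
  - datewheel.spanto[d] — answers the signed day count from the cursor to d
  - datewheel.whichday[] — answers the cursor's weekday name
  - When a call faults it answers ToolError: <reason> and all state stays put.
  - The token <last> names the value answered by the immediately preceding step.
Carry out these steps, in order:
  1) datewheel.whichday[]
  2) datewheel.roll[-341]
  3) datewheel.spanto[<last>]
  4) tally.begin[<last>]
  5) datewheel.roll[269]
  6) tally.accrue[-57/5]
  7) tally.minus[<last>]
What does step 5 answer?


Answer: 2229-06-22

Derivation:
·→ whichday()
·← Wednesday
·→ roll(n→-341)
·← 2228-09-26
·→ spanto(d→<last>)
·← 0
·→ begin(x→<last>)
·← 0
·→ roll(n→269)
·← 2229-06-22
·→ accrue(x→-57/5)
·← -57/5
·→ minus(x→<last>)
·← 0


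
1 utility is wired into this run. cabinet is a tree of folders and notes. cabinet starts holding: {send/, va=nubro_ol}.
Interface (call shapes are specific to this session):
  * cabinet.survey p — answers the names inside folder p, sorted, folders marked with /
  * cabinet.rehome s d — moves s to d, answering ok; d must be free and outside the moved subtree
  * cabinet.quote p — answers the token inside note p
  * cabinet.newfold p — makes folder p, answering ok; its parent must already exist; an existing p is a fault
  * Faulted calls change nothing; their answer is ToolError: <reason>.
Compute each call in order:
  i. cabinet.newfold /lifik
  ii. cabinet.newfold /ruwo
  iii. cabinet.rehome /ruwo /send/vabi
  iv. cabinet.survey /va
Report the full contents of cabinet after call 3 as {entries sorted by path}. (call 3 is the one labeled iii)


Then cabinet.newfold passing p='/lifik', and observe ok.
I run cabinet.newfold passing p='/ruwo', and observe ok.
Now I run cabinet.rehome passing s='/ruwo', d='/send/vabi', and see ok.
I invoke cabinet.survey passing p='/va', yielding ToolError: not a directory.

Answer: {lifik/, send/, send/vabi/, va=nubro_ol}


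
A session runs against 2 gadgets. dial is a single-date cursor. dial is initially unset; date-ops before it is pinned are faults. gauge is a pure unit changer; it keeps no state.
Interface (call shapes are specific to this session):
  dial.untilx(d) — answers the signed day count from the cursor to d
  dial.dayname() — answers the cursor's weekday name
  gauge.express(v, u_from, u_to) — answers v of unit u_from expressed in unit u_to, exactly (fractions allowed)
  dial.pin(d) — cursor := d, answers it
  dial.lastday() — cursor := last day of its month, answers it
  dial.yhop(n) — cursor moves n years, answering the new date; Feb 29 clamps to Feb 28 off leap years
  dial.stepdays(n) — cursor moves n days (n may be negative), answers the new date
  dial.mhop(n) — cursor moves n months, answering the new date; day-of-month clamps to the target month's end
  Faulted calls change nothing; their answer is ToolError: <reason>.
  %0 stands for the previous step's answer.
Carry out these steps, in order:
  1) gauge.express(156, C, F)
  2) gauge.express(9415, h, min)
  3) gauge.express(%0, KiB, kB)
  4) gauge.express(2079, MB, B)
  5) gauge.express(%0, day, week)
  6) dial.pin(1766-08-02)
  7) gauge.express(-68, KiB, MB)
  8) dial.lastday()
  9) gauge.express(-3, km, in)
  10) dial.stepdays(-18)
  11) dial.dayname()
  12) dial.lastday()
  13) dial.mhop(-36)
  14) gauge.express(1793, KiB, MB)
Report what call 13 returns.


Now I run express with 156, C, F, and get 1564/5.
Using express with 9415, h, min, → 564900.
I invoke express with %0, KiB, kB, and get 2892288/5.
I use express with 2079, MB, B, giving 2079000000.
Next I call express with %0, day, week, yielding 297000000.
I invoke pin with 1766-08-02, giving 1766-08-02.
I use express with -68, KiB, MB, giving -1088/15625.
Invoking lastday, — result: 1766-08-31.
Invoking express with -3, km, in, yielding -15000000/127.
I run stepdays with -18, and get 1766-08-13.
I invoke dayname, which returns Wednesday.
Next I call lastday, and see 1766-08-31.
I run mhop with -36, which returns 1763-08-31.
Calling express with 1793, KiB, MB, and get 28688/15625.

Answer: 1763-08-31


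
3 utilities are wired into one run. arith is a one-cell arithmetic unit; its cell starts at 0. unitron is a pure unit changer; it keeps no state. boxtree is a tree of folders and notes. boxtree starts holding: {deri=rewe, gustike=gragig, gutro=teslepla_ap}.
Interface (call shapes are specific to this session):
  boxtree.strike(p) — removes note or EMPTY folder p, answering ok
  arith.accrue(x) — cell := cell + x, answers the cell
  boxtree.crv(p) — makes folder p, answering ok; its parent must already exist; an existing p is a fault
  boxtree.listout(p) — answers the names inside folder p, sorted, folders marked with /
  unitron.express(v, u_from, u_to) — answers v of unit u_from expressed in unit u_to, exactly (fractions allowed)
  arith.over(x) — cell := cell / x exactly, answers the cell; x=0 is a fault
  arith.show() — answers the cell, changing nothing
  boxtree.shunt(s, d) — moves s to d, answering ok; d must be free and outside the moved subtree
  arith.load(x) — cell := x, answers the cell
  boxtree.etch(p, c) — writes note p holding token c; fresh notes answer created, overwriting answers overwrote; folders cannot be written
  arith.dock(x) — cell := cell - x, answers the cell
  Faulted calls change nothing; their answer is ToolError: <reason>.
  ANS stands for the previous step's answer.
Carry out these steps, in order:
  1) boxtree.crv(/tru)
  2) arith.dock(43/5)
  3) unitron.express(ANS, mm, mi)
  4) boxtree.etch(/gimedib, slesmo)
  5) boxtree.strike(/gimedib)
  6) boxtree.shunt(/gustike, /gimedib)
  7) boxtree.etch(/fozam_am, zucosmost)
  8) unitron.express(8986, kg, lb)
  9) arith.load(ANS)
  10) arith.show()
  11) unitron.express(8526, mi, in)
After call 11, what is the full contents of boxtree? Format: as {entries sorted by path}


Answer: {deri=rewe, fozam_am=zucosmost, gimedib=gragig, gutro=teslepla_ap, tru/}

Derivation:
;; boxtree.crv(p=/tru) -> ok
;; arith.dock(x=43/5) -> -43/5
;; unitron.express(v=ANS, u_from=mm, u_to=mi) -> -43/8046720
;; boxtree.etch(p=/gimedib, c=slesmo) -> created
;; boxtree.strike(p=/gimedib) -> ok
;; boxtree.shunt(s=/gustike, d=/gimedib) -> ok
;; boxtree.etch(p=/fozam_am, c=zucosmost) -> created
;; unitron.express(v=8986, u_from=kg, u_to=lb) -> 898600000000/45359237
;; arith.load(x=ANS) -> 898600000000/45359237
;; arith.show() -> 898600000000/45359237
;; unitron.express(v=8526, u_from=mi, u_to=in) -> 540207360


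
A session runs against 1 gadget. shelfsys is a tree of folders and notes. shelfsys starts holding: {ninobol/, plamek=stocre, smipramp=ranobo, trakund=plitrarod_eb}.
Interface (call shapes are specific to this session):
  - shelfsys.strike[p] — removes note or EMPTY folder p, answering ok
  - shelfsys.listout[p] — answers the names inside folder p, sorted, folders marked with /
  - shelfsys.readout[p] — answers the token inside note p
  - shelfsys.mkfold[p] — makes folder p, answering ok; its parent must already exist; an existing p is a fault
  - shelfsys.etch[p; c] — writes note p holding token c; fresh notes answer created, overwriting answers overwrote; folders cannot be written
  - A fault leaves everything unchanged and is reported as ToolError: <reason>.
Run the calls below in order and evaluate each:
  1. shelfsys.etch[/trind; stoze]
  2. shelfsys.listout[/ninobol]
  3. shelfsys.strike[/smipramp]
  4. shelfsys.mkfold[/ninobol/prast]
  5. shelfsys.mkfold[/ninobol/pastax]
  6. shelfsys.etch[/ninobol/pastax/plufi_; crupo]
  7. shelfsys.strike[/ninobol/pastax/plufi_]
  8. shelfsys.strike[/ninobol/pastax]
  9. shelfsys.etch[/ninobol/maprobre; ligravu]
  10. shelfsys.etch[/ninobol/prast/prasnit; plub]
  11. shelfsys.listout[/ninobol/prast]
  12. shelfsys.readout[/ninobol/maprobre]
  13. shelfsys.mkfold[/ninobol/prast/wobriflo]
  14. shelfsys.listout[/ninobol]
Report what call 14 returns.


>>> etch p='/trind' c='stoze'
[out] created
>>> listout p='/ninobol'
[out] []
>>> strike p='/smipramp'
[out] ok
>>> mkfold p='/ninobol/prast'
[out] ok
>>> mkfold p='/ninobol/pastax'
[out] ok
>>> etch p='/ninobol/pastax/plufi_' c='crupo'
[out] created
>>> strike p='/ninobol/pastax/plufi_'
[out] ok
>>> strike p='/ninobol/pastax'
[out] ok
>>> etch p='/ninobol/maprobre' c='ligravu'
[out] created
>>> etch p='/ninobol/prast/prasnit' c='plub'
[out] created
>>> listout p='/ninobol/prast'
[out] [prasnit]
>>> readout p='/ninobol/maprobre'
[out] ligravu
>>> mkfold p='/ninobol/prast/wobriflo'
[out] ok
>>> listout p='/ninobol'
[out] [maprobre, prast/]

Answer: [maprobre, prast/]


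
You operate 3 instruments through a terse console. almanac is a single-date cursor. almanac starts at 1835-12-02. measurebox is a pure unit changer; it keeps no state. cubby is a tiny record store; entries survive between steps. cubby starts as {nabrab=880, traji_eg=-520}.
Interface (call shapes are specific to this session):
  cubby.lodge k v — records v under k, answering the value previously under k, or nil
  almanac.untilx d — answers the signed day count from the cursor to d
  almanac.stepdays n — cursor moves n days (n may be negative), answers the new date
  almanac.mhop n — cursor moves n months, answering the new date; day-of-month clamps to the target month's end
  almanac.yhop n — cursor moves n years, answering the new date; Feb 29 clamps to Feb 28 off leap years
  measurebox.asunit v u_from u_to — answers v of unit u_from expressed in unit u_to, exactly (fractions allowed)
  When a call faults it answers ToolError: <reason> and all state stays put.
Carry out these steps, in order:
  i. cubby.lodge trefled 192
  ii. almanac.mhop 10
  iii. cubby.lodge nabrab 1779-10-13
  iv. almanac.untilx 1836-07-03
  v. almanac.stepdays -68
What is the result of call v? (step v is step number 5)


Answer: 1836-07-26

Derivation:
! cubby.lodge(trefled, 192) -> nil
! almanac.mhop(10) -> 1836-10-02
! cubby.lodge(nabrab, 1779-10-13) -> 880
! almanac.untilx(1836-07-03) -> -91
! almanac.stepdays(-68) -> 1836-07-26


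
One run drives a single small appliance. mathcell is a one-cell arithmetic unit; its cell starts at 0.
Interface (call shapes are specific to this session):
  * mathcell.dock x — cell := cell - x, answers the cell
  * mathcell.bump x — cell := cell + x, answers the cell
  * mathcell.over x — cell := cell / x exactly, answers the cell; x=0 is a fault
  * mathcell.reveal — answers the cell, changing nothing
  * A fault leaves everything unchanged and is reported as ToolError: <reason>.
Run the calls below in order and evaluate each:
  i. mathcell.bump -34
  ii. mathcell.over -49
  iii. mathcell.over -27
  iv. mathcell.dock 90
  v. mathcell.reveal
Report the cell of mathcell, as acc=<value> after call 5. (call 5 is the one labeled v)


Answer: acc=-119104/1323

Derivation:
;; 1. bump(x: -34) : -34
;; 2. over(x: -49) : 34/49
;; 3. over(x: -27) : -34/1323
;; 4. dock(x: 90) : -119104/1323
;; 5. reveal() : -119104/1323


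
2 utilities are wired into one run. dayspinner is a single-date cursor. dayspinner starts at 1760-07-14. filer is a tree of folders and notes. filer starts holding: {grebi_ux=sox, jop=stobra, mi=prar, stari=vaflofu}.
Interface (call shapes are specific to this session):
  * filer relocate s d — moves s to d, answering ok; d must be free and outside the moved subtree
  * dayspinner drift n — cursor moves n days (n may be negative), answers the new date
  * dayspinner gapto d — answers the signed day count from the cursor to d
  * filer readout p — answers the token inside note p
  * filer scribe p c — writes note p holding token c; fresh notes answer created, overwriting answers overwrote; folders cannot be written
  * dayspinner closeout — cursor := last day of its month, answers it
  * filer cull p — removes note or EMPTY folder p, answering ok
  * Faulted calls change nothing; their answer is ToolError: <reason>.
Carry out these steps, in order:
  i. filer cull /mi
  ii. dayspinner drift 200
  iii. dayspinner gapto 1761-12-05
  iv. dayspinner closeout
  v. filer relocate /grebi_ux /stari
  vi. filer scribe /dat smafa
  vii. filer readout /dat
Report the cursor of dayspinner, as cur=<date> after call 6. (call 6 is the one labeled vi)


Answer: cur=1761-01-31

Derivation:
I call filer cull passing p='/mi', yielding ok.
Using dayspinner drift passing n='200', which returns 1761-01-30.
Using dayspinner gapto passing d='1761-12-05', — result: 309.
Now I run dayspinner closeout(), giving 1761-01-31.
I call filer relocate passing s='/grebi_ux', d='/stari': ToolError: exists.
Then filer scribe passing p='/dat', c='smafa': created.
Invoking filer readout passing p='/dat', giving smafa.


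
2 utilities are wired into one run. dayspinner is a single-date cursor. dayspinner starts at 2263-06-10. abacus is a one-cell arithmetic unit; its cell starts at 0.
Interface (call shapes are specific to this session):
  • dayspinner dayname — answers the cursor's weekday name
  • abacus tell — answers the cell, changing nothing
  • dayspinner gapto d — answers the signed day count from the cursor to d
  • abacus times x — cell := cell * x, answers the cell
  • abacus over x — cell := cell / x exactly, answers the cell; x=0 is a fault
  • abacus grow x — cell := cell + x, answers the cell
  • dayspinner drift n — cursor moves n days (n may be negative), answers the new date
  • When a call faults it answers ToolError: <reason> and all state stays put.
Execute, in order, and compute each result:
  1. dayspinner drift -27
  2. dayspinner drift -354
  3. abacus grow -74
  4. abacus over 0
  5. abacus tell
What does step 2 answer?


CALL dayspinner drift[-27]
RET  2263-05-14
CALL dayspinner drift[-354]
RET  2262-05-25
CALL abacus grow[-74]
RET  -74
CALL abacus over[0]
RET  ToolError: division by zero
CALL abacus tell[]
RET  -74

Answer: 2262-05-25


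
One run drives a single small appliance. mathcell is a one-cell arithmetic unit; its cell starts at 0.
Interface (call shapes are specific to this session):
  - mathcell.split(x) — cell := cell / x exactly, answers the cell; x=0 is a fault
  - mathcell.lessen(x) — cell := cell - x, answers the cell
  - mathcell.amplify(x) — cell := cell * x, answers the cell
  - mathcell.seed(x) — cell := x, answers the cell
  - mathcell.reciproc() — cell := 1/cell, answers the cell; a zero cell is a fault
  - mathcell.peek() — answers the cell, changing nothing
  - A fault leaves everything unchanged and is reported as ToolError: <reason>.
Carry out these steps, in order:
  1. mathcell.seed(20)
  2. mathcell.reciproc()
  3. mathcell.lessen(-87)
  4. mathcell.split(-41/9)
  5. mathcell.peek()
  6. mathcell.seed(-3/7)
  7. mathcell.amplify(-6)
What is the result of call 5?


>>> mathcell.seed x=20
  20
>>> mathcell.reciproc
  1/20
>>> mathcell.lessen x=-87
  1741/20
>>> mathcell.split x=-41/9
  -15669/820
>>> mathcell.peek
  -15669/820
>>> mathcell.seed x=-3/7
  -3/7
>>> mathcell.amplify x=-6
  18/7

Answer: -15669/820


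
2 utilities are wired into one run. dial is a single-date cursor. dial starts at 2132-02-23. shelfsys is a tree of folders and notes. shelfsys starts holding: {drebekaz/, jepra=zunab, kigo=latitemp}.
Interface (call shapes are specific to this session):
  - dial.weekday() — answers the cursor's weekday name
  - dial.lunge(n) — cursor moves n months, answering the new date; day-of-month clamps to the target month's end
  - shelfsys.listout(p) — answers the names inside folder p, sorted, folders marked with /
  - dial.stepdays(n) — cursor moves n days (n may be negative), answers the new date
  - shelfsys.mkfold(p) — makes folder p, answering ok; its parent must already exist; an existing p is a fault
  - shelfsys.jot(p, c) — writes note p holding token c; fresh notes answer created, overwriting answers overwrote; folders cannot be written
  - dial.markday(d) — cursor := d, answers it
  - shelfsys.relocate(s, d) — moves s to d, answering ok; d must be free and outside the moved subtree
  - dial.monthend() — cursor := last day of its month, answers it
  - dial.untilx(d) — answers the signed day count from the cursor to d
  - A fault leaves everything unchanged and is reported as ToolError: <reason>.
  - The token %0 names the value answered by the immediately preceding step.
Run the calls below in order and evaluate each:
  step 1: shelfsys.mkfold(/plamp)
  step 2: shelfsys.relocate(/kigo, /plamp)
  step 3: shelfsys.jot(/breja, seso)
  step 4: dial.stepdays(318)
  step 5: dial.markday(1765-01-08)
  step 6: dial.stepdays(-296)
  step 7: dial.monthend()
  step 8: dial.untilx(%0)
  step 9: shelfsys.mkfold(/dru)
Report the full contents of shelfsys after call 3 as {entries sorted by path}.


-> shelfsys.mkfold(p→/plamp)
<- ok
-> shelfsys.relocate(s→/kigo, d→/plamp)
<- ToolError: exists
-> shelfsys.jot(p→/breja, c→seso)
<- created
-> dial.stepdays(n→318)
<- 2133-01-06
-> dial.markday(d→1765-01-08)
<- 1765-01-08
-> dial.stepdays(n→-296)
<- 1764-03-18
-> dial.monthend()
<- 1764-03-31
-> dial.untilx(d→%0)
<- 0
-> shelfsys.mkfold(p→/dru)
<- ok

Answer: {breja=seso, drebekaz/, jepra=zunab, kigo=latitemp, plamp/}


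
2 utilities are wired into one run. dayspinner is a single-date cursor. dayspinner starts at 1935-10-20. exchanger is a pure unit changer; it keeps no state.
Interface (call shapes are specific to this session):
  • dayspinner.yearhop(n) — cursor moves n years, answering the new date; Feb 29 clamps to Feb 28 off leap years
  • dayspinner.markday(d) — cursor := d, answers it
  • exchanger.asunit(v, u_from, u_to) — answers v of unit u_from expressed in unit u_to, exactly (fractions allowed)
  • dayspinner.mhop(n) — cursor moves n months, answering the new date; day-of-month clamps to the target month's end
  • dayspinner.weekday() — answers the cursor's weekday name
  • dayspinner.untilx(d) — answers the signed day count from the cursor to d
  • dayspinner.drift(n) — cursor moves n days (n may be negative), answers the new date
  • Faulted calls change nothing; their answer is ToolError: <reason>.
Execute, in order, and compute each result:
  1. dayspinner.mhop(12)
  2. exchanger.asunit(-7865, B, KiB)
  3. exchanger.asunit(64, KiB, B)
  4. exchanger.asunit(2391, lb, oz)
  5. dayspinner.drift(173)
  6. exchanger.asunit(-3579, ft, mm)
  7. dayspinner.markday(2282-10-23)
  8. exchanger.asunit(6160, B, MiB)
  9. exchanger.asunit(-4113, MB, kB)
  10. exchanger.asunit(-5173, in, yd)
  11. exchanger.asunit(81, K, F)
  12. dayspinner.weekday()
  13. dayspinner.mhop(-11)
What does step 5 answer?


Answer: 1937-04-11

Derivation:
CALL mhop[n→12]
RET  1936-10-20
CALL asunit[v→-7865; u_from→B; u_to→KiB]
RET  -7865/1024
CALL asunit[v→64; u_from→KiB; u_to→B]
RET  65536
CALL asunit[v→2391; u_from→lb; u_to→oz]
RET  38256
CALL drift[n→173]
RET  1937-04-11
CALL asunit[v→-3579; u_from→ft; u_to→mm]
RET  -5454396/5
CALL markday[d→2282-10-23]
RET  2282-10-23
CALL asunit[v→6160; u_from→B; u_to→MiB]
RET  385/65536
CALL asunit[v→-4113; u_from→MB; u_to→kB]
RET  -4113000
CALL asunit[v→-5173; u_from→in; u_to→yd]
RET  -5173/36
CALL asunit[v→81; u_from→K; u_to→F]
RET  -31387/100
CALL weekday[]
RET  Monday
CALL mhop[n→-11]
RET  2281-11-23


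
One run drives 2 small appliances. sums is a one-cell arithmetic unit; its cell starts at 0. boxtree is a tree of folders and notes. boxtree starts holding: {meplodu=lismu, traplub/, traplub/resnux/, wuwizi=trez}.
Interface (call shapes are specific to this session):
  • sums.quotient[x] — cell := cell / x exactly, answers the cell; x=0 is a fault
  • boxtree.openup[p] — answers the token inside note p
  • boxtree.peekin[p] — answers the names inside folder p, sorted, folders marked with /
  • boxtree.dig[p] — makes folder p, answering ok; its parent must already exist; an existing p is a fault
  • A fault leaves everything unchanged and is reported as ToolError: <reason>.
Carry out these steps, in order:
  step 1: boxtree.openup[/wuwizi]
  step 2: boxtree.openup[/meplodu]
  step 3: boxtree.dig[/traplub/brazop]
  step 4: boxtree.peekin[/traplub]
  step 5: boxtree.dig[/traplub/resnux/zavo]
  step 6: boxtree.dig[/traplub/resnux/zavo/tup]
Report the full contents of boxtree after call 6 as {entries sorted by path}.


Answer: {meplodu=lismu, traplub/, traplub/brazop/, traplub/resnux/, traplub/resnux/zavo/, traplub/resnux/zavo/tup/, wuwizi=trez}

Derivation:
-> boxtree.openup(p='/wuwizi')
<- trez
-> boxtree.openup(p='/meplodu')
<- lismu
-> boxtree.dig(p='/traplub/brazop')
<- ok
-> boxtree.peekin(p='/traplub')
<- [brazop/, resnux/]
-> boxtree.dig(p='/traplub/resnux/zavo')
<- ok
-> boxtree.dig(p='/traplub/resnux/zavo/tup')
<- ok


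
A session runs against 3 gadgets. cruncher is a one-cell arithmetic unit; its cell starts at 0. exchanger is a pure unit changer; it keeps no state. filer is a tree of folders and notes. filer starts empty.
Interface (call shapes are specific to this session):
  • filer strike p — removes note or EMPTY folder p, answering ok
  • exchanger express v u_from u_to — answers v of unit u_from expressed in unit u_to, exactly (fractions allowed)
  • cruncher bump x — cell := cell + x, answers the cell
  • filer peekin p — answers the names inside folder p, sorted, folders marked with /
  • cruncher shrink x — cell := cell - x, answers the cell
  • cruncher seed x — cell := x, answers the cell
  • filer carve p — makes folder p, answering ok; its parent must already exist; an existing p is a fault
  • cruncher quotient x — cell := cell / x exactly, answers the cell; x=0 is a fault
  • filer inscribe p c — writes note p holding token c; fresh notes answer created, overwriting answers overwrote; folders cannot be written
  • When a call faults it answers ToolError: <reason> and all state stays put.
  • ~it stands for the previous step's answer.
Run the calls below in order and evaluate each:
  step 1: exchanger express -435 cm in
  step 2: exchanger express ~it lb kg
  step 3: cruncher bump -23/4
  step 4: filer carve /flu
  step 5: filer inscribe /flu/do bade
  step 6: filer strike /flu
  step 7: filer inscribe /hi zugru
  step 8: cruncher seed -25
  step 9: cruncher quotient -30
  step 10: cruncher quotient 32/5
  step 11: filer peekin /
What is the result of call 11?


Answer: [flu/, hi]

Derivation:
>> exchanger express(v=-435, u_from=cm, u_to=in)
<< -21750/127
>> exchanger express(v=~it, u_from=lb, u_to=kg)
<< -3946253619/50800000
>> cruncher bump(x=-23/4)
<< -23/4
>> filer carve(p=/flu)
<< ok
>> filer inscribe(p=/flu/do, c=bade)
<< created
>> filer strike(p=/flu)
<< ToolError: not empty
>> filer inscribe(p=/hi, c=zugru)
<< created
>> cruncher seed(x=-25)
<< -25
>> cruncher quotient(x=-30)
<< 5/6
>> cruncher quotient(x=32/5)
<< 25/192
>> filer peekin(p=/)
<< [flu/, hi]


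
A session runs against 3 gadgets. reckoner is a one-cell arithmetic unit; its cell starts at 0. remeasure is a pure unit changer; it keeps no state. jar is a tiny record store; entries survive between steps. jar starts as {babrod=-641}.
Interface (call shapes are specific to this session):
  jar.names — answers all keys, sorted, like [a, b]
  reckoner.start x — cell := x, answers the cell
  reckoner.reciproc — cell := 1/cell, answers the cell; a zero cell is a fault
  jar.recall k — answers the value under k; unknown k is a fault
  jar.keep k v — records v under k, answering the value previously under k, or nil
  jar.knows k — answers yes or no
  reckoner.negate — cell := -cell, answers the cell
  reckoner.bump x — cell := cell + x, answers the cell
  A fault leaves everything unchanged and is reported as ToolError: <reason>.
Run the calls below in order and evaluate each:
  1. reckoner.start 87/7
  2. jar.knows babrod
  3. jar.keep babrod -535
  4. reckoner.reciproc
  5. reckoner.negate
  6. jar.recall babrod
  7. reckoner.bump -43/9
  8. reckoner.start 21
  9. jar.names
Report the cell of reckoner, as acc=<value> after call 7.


>> reckoner.start(x=87/7)
<< 87/7
>> jar.knows(k=babrod)
<< yes
>> jar.keep(k=babrod, v=-535)
<< -641
>> reckoner.reciproc()
<< 7/87
>> reckoner.negate()
<< -7/87
>> jar.recall(k=babrod)
<< -535
>> reckoner.bump(x=-43/9)
<< -1268/261
>> reckoner.start(x=21)
<< 21
>> jar.names()
<< [babrod]

Answer: acc=-1268/261


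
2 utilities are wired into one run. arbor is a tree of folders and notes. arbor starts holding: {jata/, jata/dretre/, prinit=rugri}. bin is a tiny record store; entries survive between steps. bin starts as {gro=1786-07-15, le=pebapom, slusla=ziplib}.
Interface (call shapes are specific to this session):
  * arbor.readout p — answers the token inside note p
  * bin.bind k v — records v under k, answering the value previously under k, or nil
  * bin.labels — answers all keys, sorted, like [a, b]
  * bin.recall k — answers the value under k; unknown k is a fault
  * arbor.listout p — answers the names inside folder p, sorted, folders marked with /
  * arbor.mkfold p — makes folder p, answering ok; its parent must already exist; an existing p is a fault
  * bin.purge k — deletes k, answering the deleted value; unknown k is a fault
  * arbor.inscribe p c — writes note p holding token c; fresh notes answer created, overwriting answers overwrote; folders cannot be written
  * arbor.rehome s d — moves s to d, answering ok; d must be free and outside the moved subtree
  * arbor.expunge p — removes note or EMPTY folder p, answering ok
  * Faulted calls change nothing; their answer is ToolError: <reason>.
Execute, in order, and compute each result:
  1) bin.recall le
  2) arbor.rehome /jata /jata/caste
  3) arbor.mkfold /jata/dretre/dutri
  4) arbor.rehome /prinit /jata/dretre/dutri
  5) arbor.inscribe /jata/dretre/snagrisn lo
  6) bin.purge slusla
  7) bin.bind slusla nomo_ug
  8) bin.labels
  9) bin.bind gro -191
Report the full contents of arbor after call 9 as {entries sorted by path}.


-> recall(le)
<- pebapom
-> rehome(/jata, /jata/caste)
<- ToolError: into itself
-> mkfold(/jata/dretre/dutri)
<- ok
-> rehome(/prinit, /jata/dretre/dutri)
<- ToolError: exists
-> inscribe(/jata/dretre/snagrisn, lo)
<- created
-> purge(slusla)
<- ziplib
-> bind(slusla, nomo_ug)
<- nil
-> labels()
<- [gro, le, slusla]
-> bind(gro, -191)
<- 1786-07-15

Answer: {jata/, jata/dretre/, jata/dretre/dutri/, jata/dretre/snagrisn=lo, prinit=rugri}
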